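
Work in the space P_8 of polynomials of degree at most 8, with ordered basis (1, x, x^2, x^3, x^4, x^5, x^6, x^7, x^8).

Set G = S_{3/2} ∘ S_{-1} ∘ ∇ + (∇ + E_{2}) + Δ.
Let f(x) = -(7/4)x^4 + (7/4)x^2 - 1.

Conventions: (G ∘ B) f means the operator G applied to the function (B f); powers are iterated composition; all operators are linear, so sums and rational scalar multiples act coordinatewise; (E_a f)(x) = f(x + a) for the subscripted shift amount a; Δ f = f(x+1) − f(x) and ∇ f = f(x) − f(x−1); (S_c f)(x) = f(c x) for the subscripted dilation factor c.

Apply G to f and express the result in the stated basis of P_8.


g(x) = -(7/4)x^4 - (35/8)x^3 - (133/8)x^2 - (203/4)x - 22

∇ f = -7x^3 + (21/2)x^2 - (7/2)x
S_{-1} ∇ f = 7x^3 + (21/2)x^2 + (7/2)x
S_{3/2} S_{-1} ∇ f = (189/8)x^3 + (189/8)x^2 + (21/4)x
∇ f = -7x^3 + (21/2)x^2 - (7/2)x
E_{2} f = -(7/4)x^4 - 14x^3 - (161/4)x^2 - 49x - 22
(∇ + E_{2}) f = -(7/4)x^4 - 21x^3 - (119/4)x^2 - (105/2)x - 22
Δ f = -7x^3 - (21/2)x^2 - (7/2)x
(S_{3/2} ∘ S_{-1} ∘ ∇ + (∇ + E_{2}) + Δ) f = -(7/4)x^4 - (35/8)x^3 - (133/8)x^2 - (203/4)x - 22


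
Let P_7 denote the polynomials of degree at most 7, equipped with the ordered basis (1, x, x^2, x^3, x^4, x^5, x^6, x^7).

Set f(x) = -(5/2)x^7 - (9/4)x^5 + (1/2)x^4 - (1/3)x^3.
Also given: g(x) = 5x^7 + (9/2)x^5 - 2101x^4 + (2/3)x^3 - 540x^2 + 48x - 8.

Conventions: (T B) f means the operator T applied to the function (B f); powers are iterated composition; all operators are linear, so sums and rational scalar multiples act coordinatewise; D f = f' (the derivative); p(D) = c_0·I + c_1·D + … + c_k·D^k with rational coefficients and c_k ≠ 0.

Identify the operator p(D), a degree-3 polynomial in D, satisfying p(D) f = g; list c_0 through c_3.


D^0 f = -(5/2)x^7 - (9/4)x^5 + (1/2)x^4 - (1/3)x^3
D^1 f = -(35/2)x^6 - (45/4)x^4 + 2x^3 - x^2
D^2 f = -105x^5 - 45x^3 + 6x^2 - 2x
D^3 f = -525x^4 - 135x^2 + 12x - 2
matching coefficients of g against c_0 f + c_1 Df + … from the top degree down determines the c_i
solution: c_0 = -2, c_1 = 0, c_2 = 0, c_3 = 4

p(D) = -2·I + 4·D^3, i.e. c_0 = -2, c_1 = 0, c_2 = 0, c_3 = 4


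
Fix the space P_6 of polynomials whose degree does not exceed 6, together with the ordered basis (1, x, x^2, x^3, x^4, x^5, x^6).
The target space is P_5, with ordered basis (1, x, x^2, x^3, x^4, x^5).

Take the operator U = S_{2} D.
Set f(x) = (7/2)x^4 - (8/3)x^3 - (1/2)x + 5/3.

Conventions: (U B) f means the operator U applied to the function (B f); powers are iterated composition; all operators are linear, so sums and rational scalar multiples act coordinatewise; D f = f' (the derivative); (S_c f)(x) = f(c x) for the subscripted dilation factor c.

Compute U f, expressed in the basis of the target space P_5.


g(x) = 112x^3 - 32x^2 - 1/2

D f = 14x^3 - 8x^2 - 1/2
S_{2} D f = 112x^3 - 32x^2 - 1/2


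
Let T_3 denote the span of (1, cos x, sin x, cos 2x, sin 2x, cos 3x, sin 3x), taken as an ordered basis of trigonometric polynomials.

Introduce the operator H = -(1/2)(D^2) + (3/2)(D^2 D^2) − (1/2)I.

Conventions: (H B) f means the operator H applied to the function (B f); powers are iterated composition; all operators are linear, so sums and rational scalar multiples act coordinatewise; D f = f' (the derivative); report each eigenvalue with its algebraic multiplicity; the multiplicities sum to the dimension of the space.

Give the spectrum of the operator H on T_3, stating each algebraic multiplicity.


image of 1: -1/2
image of cos x: (3/2)cos x
image of sin x: (3/2)sin x
image of cos 2x: (51/2)cos 2x
image of sin 2x: (51/2)sin 2x
image of cos 3x: (251/2)cos 3x
image of sin 3x: (251/2)sin 3x
the matrix is diagonal; its diagonal is (-1/2, 3/2, 3/2, 51/2, 51/2, 251/2, 251/2)
for a triangular matrix the eigenvalues are the diagonal entries, with algebraic multiplicity their repetition count

λ = -1/2 (multiplicity 1), λ = 3/2 (multiplicity 2), λ = 51/2 (multiplicity 2), λ = 251/2 (multiplicity 2)


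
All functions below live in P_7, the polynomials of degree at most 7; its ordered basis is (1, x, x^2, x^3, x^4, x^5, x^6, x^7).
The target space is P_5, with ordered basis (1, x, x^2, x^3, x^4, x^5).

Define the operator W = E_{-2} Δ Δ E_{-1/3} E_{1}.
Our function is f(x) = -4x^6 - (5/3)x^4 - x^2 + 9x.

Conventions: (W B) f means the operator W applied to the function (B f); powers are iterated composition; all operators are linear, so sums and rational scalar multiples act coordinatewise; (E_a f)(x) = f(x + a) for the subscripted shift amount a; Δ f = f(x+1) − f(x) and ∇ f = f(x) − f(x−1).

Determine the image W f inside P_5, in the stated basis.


E_{1} f = -4x^6 - 24x^5 - (185/3)x^4 - (260/3)x^3 - 71x^2 - (71/3)x + 7/3
E_{-1/3} E_{1} f = -4x^6 - 16x^5 - (85/3)x^4 - (760/27)x^3 - (467/27)x^2 + (205/81)x + 3554/729
Δ (E_{-1/3} E_{1}) f = -24x^5 - 140x^4 - (1060/3)x^3 - (4270/9)x^2 - (9082/27)x - 7391/81
Δ Δ (E_{-1/3} E_{1}) f = -120x^4 - 800x^3 - 2140x^2 - (24200/9)x - 35860/27
E_{-2} Δ Δ (E_{-1/3} E_{1}) f = -120x^4 + 160x^3 - 220x^2 + (1000/9)x - 820/27

g(x) = -120x^4 + 160x^3 - 220x^2 + (1000/9)x - 820/27


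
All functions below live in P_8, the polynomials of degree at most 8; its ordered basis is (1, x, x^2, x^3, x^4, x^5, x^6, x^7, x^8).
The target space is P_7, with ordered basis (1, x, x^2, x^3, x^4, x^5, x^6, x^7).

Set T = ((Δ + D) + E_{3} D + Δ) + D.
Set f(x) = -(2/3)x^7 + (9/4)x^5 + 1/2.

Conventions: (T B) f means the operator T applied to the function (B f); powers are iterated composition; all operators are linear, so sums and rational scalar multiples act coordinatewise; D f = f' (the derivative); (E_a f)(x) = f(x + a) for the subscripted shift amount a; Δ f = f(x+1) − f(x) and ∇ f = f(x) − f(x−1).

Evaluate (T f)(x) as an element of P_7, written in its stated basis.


g(x) = -(70/3)x^6 - 112x^5 - (7445/12)x^4 - (7160/3)x^3 - (10091/2)x^2 - (33455/6)x - 29851/12

Δ f = -(14/3)x^6 - 14x^5 - (145/12)x^4 - (5/6)x^3 + (17/2)x^2 + (79/12)x + 19/12
D f = -(14/3)x^6 + (45/4)x^4
(Δ + D) f = -(28/3)x^6 - 14x^5 - (5/6)x^4 - (5/6)x^3 + (17/2)x^2 + (79/12)x + 19/12
D f = -(14/3)x^6 + (45/4)x^4
E_{3} D f = -(14/3)x^6 - 84x^5 - (2475/4)x^4 - 2385x^3 - (10125/2)x^2 - 5589x - 9963/4
Δ f = -(14/3)x^6 - 14x^5 - (145/12)x^4 - (5/6)x^3 + (17/2)x^2 + (79/12)x + 19/12
((Δ + D) + E_{3} D + Δ) f = -(56/3)x^6 - 112x^5 - (1895/3)x^4 - (7160/3)x^3 - (10091/2)x^2 - (33455/6)x - 29851/12
D f = -(14/3)x^6 + (45/4)x^4
(((Δ + D) + E_{3} D + Δ) + D) f = -(70/3)x^6 - 112x^5 - (7445/12)x^4 - (7160/3)x^3 - (10091/2)x^2 - (33455/6)x - 29851/12


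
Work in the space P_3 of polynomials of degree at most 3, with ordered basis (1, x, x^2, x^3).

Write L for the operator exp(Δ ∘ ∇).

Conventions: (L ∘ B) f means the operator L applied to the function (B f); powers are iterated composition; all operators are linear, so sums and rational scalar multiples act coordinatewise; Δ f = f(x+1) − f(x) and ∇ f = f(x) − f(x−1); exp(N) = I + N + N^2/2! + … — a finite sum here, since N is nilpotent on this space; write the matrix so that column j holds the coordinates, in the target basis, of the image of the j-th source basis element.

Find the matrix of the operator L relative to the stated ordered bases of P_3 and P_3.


image of 1: 1
image of x: x
image of x^2: x^2 + 2
image of x^3: x^3 + 6x
each image's coordinates form column j of the matrix

the matrix is [[1, 0, 2, 0]; [0, 1, 0, 6]; [0, 0, 1, 0]; [0, 0, 0, 1]] (rows listed top to bottom)


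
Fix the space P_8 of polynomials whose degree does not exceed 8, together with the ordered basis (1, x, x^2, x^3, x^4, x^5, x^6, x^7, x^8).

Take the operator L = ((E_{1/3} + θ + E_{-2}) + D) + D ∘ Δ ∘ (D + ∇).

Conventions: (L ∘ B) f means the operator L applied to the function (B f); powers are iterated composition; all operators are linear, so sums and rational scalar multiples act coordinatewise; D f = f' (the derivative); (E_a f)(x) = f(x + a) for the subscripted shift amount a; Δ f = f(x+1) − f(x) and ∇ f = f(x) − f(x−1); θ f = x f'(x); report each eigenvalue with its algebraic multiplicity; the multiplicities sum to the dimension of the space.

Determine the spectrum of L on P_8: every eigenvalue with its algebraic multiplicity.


image of 1: 2
image of x: 3x - 2/3
image of x^2: 4x^2 - (4/3)x + 37/9
image of x^3: 5x^3 - 2x^2 + (37/3)x + 109/27
image of x^4: 6x^4 - (8/3)x^3 + (74/3)x^2 + (436/27)x + 2269/81
image of x^5: 7x^5 - (10/3)x^4 + (370/9)x^3 + (1090/27)x^2 + (11345/81)x - 485/243
image of x^6: 8x^6 - 4x^5 + (185/3)x^4 + (2180/27)x^3 + (11345/27)x^2 - (970/81)x + 68527/729
image of x^7: 9x^7 - (14/3)x^6 + (259/3)x^5 + (3815/27)x^4 + (79415/81)x^3 - (3395/81)x^2 + (479689/729)x - 157463/2187
image of x^8: 10x^8 - (16/3)x^7 + (1036/9)x^6 + (6104/27)x^5 + (158830/81)x^4 - (27160/243)x^3 + (1918756/729)x^2 - (1259704/2187)x + 2047033/6561
the matrix is upper triangular; its diagonal is (2, 3, 4, 5, 6, 7, 8, 9, 10)
for a triangular matrix the eigenvalues are the diagonal entries, with algebraic multiplicity their repetition count

λ = 2 (multiplicity 1), λ = 3 (multiplicity 1), λ = 4 (multiplicity 1), λ = 5 (multiplicity 1), λ = 6 (multiplicity 1), λ = 7 (multiplicity 1), λ = 8 (multiplicity 1), λ = 9 (multiplicity 1), λ = 10 (multiplicity 1)


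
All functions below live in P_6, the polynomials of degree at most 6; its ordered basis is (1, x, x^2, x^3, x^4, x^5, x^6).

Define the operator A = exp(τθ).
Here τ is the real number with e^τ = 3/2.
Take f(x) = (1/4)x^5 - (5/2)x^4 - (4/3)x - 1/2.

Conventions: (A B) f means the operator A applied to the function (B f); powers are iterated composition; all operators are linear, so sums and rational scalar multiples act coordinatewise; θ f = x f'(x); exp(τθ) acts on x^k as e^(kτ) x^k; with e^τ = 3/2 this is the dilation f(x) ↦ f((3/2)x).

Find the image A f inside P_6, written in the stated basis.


the image equals g(x) = (243/128)x^5 - (405/32)x^4 - 2x - 1/2

exp(τθ) x^k = e^(kτ) x^k; with e^τ = 3/2 this sends x^k to (3/2)^k x^k
x ↦ 3/2 x
x^4 ↦ 81/16 x^4
x^5 ↦ 243/32 x^5
applying this coordinatewise to f: exp(τθ) f = (243/128)x^5 - (405/32)x^4 - 2x - 1/2


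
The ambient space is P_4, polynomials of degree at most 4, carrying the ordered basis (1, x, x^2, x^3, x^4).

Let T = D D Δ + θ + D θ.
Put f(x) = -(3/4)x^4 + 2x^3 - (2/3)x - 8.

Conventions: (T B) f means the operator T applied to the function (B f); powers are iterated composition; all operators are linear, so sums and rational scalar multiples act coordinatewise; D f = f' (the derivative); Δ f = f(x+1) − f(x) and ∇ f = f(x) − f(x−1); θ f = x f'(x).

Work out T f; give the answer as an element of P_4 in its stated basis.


Δ f = -3x^3 + (3/2)x^2 + 3x + 7/12
D Δ f = -9x^2 + 3x + 3
D D Δ f = -18x + 3
θ f = -3x^4 + 6x^3 - (2/3)x
θ f = -3x^4 + 6x^3 - (2/3)x
D θ f = -12x^3 + 18x^2 - 2/3
(D D Δ + θ + D θ) f = -3x^4 - 6x^3 + 18x^2 - (56/3)x + 7/3

the result is g(x) = -3x^4 - 6x^3 + 18x^2 - (56/3)x + 7/3


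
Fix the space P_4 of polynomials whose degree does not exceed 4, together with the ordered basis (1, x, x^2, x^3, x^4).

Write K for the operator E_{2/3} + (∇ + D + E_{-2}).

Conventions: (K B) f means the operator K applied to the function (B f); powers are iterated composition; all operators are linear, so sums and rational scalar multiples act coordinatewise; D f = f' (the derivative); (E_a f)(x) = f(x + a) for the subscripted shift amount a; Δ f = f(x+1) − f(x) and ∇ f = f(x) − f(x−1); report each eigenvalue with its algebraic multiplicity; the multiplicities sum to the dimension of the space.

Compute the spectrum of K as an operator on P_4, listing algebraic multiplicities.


λ = 2 (multiplicity 5)

image of 1: 2
image of x: 2x + 2/3
image of x^2: 2x^2 + (4/3)x + 31/9
image of x^3: 2x^3 + 2x^2 + (31/3)x - 181/27
image of x^4: 2x^4 + (8/3)x^3 + (62/3)x^2 - (724/27)x + 1231/81
the matrix is upper triangular; its diagonal is (2, 2, 2, 2, 2)
for a triangular matrix the eigenvalues are the diagonal entries, with algebraic multiplicity their repetition count


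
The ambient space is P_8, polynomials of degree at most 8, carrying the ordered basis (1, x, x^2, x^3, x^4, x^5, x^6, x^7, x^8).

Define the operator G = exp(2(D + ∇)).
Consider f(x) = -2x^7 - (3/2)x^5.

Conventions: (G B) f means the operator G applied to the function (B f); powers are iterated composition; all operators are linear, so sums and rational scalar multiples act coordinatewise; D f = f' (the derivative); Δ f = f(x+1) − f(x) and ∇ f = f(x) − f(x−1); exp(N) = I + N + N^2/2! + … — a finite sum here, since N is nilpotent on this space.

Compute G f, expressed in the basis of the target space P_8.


the result is g(x) = -2x^7 - 56x^6 - (1179/2)x^5 - 2970x^4 - 7630x^3 - 10122x^2 - 6983x - 2199

order-1 term: -56x^6 + 84x^5 - 170x^4 + 170x^3 - 114x^2 + 43x - 7
order-2 term: -672x^5 + 1680x^4 - 3320x^3 + 3720x^2 - 2402x + 680
order-3 term: -4480x^4 + 13440x^3 - 24480x^2 + 23280x - 9464
order-4 term: -17920x^3 + 53760x^2 - 78080x + 44480
order-5 term: -43008x^2 + 107520x - 91136
order-6 term: -57344x + 86016
order-7 term: -32768
the series for exp(2(D + ∇)) f terminates at order 7
exp(2(D + ∇)) f = -2x^7 - 56x^6 - (1179/2)x^5 - 2970x^4 - 7630x^3 - 10122x^2 - 6983x - 2199


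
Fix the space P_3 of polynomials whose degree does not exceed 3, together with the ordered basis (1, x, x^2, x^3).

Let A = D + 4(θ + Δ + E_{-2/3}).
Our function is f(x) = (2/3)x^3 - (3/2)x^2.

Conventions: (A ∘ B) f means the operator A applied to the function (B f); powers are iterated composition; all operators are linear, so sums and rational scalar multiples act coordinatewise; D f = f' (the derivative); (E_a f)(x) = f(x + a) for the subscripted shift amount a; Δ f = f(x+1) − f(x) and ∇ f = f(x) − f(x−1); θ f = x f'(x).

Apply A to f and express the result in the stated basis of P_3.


g(x) = (32/3)x^3 - (40/3)x^2 + (41/9)x - 550/81

D f = 2x^2 - 3x
θ f = 2x^3 - 3x^2
Δ f = 2x^2 - x - 5/6
E_{-2/3} f = (2/3)x^3 - (17/6)x^2 + (26/9)x - 70/81
(θ + Δ + E_{-2/3}) f = (8/3)x^3 - (23/6)x^2 + (17/9)x - 275/162
(4(θ + Δ + E_{-2/3})) f = (32/3)x^3 - (46/3)x^2 + (68/9)x - 550/81
(D + 4(θ + Δ + E_{-2/3})) f = (32/3)x^3 - (40/3)x^2 + (41/9)x - 550/81


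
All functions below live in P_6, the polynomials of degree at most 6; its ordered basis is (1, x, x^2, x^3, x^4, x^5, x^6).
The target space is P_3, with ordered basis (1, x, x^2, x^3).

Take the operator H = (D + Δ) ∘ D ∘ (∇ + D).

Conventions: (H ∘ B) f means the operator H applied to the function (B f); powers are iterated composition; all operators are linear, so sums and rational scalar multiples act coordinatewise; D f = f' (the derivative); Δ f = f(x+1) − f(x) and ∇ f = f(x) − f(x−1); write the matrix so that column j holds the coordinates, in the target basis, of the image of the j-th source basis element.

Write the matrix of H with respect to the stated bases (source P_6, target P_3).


the matrix is [[0, 0, 0, 24, 0, 50, 0]; [0, 0, 0, 0, 96, 0, 300]; [0, 0, 0, 0, 0, 240, 0]; [0, 0, 0, 0, 0, 0, 480]] (rows listed top to bottom)

image of 1: 0
image of x: 0
image of x^2: 0
image of x^3: 24
image of x^4: 96x
image of x^5: 240x^2 + 50
image of x^6: 480x^3 + 300x
each image's coordinates form column j of the matrix


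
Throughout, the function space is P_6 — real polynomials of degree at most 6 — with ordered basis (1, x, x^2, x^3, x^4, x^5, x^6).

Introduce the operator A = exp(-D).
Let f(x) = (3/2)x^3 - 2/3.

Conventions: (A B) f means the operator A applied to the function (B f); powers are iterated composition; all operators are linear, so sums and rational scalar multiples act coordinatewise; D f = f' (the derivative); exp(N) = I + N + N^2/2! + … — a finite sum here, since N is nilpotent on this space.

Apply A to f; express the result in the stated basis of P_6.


the image equals g(x) = (3/2)x^3 - (9/2)x^2 + (9/2)x - 13/6

order-1 term: -(9/2)x^2
order-2 term: (9/2)x
order-3 term: -3/2
the series for exp(-D) f terminates at order 3
exp(-D) f = (3/2)x^3 - (9/2)x^2 + (9/2)x - 13/6


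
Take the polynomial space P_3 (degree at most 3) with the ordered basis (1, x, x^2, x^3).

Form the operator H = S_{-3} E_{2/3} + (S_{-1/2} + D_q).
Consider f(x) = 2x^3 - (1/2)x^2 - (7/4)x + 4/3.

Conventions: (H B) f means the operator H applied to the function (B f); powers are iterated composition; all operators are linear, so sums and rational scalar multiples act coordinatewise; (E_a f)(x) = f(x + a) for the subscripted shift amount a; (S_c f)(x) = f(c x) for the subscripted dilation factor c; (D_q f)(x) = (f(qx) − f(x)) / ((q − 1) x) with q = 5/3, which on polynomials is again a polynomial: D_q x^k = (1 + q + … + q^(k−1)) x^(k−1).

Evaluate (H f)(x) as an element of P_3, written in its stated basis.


the result is g(x) = -(217/4)x^3 + (3043/72)x^2 - (29/24)x + 13/108

E_{2/3} f = 2x^3 + (7/2)x^2 + (1/4)x + 29/54
S_{-3} E_{2/3} f = -54x^3 + (63/2)x^2 - (3/4)x + 29/54
S_{-1/2} f = -(1/4)x^3 - (1/8)x^2 + (7/8)x + 4/3
D_q f = (98/9)x^2 - (4/3)x - 7/4
(S_{-1/2} + D_q) f = -(1/4)x^3 + (775/72)x^2 - (11/24)x - 5/12
(S_{-3} E_{2/3} + (S_{-1/2} + D_q)) f = -(217/4)x^3 + (3043/72)x^2 - (29/24)x + 13/108


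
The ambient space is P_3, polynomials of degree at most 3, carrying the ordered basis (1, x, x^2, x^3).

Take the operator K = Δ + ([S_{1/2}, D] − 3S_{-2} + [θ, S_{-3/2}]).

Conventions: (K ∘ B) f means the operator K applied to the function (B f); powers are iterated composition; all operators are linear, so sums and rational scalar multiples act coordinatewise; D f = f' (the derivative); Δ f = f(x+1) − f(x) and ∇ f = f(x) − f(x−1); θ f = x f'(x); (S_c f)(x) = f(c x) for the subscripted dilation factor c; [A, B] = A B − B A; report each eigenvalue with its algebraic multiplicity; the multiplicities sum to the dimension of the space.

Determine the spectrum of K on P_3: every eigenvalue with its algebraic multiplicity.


λ = -12 (multiplicity 1), λ = -3 (multiplicity 1), λ = 6 (multiplicity 1), λ = 24 (multiplicity 1)

image of 1: -3
image of x: 6x + 3/2
image of x^2: -12x^2 + (5/2)x + 1
image of x^3: 24x^3 + (27/8)x^2 + 3x + 1
the matrix is upper triangular; its diagonal is (-3, 6, -12, 24)
for a triangular matrix the eigenvalues are the diagonal entries, with algebraic multiplicity their repetition count


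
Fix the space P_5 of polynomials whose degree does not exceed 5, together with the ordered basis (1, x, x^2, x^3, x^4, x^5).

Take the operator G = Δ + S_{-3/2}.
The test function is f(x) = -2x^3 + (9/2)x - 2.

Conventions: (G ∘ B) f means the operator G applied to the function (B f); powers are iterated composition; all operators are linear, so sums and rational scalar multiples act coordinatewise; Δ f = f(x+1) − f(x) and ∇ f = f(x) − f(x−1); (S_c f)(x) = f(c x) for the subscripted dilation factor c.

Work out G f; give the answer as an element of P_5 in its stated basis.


g(x) = (27/4)x^3 - 6x^2 - (51/4)x + 1/2

Δ f = -6x^2 - 6x + 5/2
S_{-3/2} f = (27/4)x^3 - (27/4)x - 2
(Δ + S_{-3/2}) f = (27/4)x^3 - 6x^2 - (51/4)x + 1/2


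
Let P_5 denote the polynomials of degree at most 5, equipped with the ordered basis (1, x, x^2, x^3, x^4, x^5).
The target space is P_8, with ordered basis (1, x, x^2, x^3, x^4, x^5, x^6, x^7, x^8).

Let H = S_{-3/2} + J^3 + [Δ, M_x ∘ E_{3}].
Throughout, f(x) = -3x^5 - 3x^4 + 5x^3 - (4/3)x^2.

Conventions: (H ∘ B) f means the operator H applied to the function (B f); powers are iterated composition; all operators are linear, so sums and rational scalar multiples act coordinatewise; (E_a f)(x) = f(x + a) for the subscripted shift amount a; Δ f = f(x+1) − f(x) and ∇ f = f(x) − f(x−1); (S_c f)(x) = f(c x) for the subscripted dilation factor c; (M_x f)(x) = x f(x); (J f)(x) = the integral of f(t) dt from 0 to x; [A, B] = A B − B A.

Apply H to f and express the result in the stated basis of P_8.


S_{-3/2} f = (729/32)x^5 - (243/16)x^4 - (135/8)x^3 - 3x^2
J f = -(1/2)x^6 - (3/5)x^5 + (5/4)x^4 - (4/9)x^3
J J f = -(1/14)x^7 - (1/10)x^6 + (1/4)x^5 - (1/9)x^4
J J J f = -(1/112)x^8 - (1/70)x^7 + (1/24)x^6 - (1/45)x^5
E_{3} f = -3x^5 - 48x^4 - 301x^3 - (2785/3)x^2 - 1412x - 849
M_x E_{3} f = -3x^6 - 48x^5 - 301x^4 - (2785/3)x^3 - 1412x^2 - 849x
Δ (M_x ∘ E_{3}) f = -18x^5 - 285x^4 - 1744x^3 - 5116x^2 - 7071x - 10624/3
Δ f = -15x^4 - 42x^3 - 33x^2 - (44/3)x - 7/3
E_{3} Δ f = -15x^4 - 222x^3 - 1221x^2 - (8900/3)x - 8077/3
M_x E_{3} Δ f = -15x^5 - 222x^4 - 1221x^3 - (8900/3)x^2 - (8077/3)x
[Δ, M_x ∘ E_{3}] f = -3x^5 - 63x^4 - 523x^3 - (6448/3)x^2 - (13136/3)x - 10624/3
(S_{-3/2} + J^3 + [Δ, M_x ∘ E_{3}]) f = -(1/112)x^8 - (1/70)x^7 + (1/24)x^6 + (28453/1440)x^5 - (1251/16)x^4 - (4319/8)x^3 - (6457/3)x^2 - (13136/3)x - 10624/3

the image equals g(x) = -(1/112)x^8 - (1/70)x^7 + (1/24)x^6 + (28453/1440)x^5 - (1251/16)x^4 - (4319/8)x^3 - (6457/3)x^2 - (13136/3)x - 10624/3


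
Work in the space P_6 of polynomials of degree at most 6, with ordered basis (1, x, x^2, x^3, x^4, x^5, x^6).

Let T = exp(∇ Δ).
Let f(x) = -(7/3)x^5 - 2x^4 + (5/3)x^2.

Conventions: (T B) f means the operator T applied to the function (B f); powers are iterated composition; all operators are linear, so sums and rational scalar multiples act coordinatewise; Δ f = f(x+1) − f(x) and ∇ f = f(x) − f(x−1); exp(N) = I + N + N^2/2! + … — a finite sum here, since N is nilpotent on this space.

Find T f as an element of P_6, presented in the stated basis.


order-1 term: -(140/3)x^3 - 24x^2 - (70/3)x - 2/3
order-2 term: -140x - 24
the series for exp(∇ Δ) f terminates at order 2
exp(∇ Δ) f = -(7/3)x^5 - 2x^4 - (140/3)x^3 - (67/3)x^2 - (490/3)x - 74/3

the result is g(x) = -(7/3)x^5 - 2x^4 - (140/3)x^3 - (67/3)x^2 - (490/3)x - 74/3


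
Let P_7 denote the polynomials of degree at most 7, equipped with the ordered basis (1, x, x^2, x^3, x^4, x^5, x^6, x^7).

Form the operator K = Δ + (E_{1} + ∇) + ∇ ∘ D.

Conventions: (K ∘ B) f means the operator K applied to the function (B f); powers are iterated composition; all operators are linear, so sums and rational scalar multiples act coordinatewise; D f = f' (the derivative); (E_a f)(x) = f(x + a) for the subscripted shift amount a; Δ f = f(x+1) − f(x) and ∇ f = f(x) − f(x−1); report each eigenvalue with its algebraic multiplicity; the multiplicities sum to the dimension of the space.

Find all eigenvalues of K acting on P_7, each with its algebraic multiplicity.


λ = 1 (multiplicity 8)

image of 1: 1
image of x: x + 3
image of x^2: x^2 + 6x + 3
image of x^3: x^3 + 9x^2 + 9x
image of x^4: x^4 + 12x^3 + 18x^2 + 5
image of x^5: x^5 + 15x^4 + 30x^3 + 25x - 2
image of x^6: x^6 + 18x^5 + 45x^4 + 75x^2 - 12x + 7
image of x^7: x^7 + 21x^6 + 63x^5 + 175x^3 - 42x^2 + 49x - 4
the matrix is upper triangular; its diagonal is (1, 1, 1, 1, 1, 1, 1, 1)
for a triangular matrix the eigenvalues are the diagonal entries, with algebraic multiplicity their repetition count


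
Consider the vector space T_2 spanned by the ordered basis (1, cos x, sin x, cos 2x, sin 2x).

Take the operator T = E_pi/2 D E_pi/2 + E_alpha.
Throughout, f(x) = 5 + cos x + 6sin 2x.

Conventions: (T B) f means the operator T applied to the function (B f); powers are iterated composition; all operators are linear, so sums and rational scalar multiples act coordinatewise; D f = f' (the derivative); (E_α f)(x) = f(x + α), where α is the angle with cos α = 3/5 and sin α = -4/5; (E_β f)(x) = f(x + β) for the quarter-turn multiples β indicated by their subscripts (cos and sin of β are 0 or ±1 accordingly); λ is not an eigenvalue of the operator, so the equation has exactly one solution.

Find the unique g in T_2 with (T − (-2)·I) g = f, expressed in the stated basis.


write g with unknown coordinates in the stated basis and equate coefficients in (T − (-2)·I) g = f
solving from the highest basis element down gives g = 5/3 + (13/50)cos x - (9/50)sin x - (156/101)cos 2x + (258/101)sin 2x
check: T g = 5/3 + (12/25)cos x + (9/25)sin x + (312/101)cos 2x + (90/101)sin 2x
so T g − (-2)·g = 5 + cos x + 6sin 2x = f ✓

the image equals g(x) = 5/3 + (13/50)cos x - (9/50)sin x - (156/101)cos 2x + (258/101)sin 2x


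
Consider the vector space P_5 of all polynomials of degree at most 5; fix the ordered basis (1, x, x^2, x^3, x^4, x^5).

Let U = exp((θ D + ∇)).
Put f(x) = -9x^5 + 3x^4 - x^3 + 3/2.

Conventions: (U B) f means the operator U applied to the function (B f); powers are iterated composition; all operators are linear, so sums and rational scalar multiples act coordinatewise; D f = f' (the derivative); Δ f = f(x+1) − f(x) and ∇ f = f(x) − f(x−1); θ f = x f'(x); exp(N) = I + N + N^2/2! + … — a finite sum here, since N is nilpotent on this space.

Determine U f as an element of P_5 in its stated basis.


order-1 term: -225x^4 + 138x^3 - 117x^2 + 60x - 13
order-2 term: -1800x^3 + 1296x^2 - 891x + 270
order-3 term: -5400x^2 + 3528x - 1329
order-4 term: -5400x + 2232
order-5 term: -1080
the series for exp((θ D + ∇)) f terminates at order 5
exp((θ D + ∇)) f = -9x^5 - 222x^4 - 1663x^3 - 4221x^2 - 2703x + 163/2

the result is g(x) = -9x^5 - 222x^4 - 1663x^3 - 4221x^2 - 2703x + 163/2


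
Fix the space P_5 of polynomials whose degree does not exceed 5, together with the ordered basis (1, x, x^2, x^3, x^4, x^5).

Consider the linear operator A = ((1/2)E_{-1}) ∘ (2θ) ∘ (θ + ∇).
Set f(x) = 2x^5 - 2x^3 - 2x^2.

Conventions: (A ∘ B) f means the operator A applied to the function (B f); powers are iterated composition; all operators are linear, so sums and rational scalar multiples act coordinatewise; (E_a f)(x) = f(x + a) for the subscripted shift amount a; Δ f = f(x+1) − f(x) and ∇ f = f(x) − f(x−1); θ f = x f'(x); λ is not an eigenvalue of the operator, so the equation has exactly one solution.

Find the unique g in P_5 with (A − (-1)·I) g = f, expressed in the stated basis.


the result is g(x) = (1/13)x^5 + (105/221)x^4 + (1319/1105)x^3 + (9/25)x^2 - (14478/5525)x - 8206/5525

write g with unknown coordinates in the stated basis and equate coefficients in (A − (-1)·I) g = f
solving from the highest basis element down gives g = (1/13)x^5 + (105/221)x^4 + (1319/1105)x^3 + (9/25)x^2 - (14478/5525)x - 8206/5525
check: A g = (25/13)x^5 - (105/221)x^4 - (3529/1105)x^3 - (59/25)x^2 + (14478/5525)x + 8206/5525
so A g − (-1)·g = 2x^5 - 2x^3 - 2x^2 = f ✓


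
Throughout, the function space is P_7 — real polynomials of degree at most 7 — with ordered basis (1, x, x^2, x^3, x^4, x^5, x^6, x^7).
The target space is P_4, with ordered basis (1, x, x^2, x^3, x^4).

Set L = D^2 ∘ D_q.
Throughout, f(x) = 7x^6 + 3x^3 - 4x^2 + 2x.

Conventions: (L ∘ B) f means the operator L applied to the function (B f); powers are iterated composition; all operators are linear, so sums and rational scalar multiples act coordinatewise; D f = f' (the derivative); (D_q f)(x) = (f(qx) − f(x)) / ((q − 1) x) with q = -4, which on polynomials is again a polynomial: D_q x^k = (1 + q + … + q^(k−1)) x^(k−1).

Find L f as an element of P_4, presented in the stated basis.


D_q f = -5733x^5 + 39x^2 + 12x + 2
D D_q f = -28665x^4 + 78x + 12
D D D_q f = -114660x^3 + 78

g(x) = -114660x^3 + 78


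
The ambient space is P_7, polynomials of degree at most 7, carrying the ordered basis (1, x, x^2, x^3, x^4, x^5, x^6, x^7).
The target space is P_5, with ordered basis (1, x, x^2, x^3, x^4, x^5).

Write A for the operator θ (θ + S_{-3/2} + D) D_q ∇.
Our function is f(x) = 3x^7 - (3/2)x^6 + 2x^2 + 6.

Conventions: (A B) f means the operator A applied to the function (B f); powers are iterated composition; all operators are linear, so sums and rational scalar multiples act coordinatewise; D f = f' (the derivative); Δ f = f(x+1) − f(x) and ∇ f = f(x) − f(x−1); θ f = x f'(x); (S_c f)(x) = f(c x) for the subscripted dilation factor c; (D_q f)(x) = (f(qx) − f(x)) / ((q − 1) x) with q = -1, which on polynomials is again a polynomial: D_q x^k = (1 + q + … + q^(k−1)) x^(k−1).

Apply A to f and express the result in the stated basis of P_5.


g(x) = -2610x^4 - 864x^3 - (2295/2)x^2 - 270x

∇ f = 21x^6 - 72x^5 + (255/2)x^4 - 135x^3 + (171/2)x^2 - 26x + 5/2
D_q ∇ f = -72x^4 - 135x^2 - 26
θ D_q ∇ f = -288x^4 - 270x^2
S_{-3/2} D_q ∇ f = -(729/2)x^4 - (1215/4)x^2 - 26
D D_q ∇ f = -288x^3 - 270x
(θ + S_{-3/2} + D) D_q ∇ f = -(1305/2)x^4 - 288x^3 - (2295/4)x^2 - 270x - 26
θ ((θ + S_{-3/2} + D) D_q ∇) f = -2610x^4 - 864x^3 - (2295/2)x^2 - 270x


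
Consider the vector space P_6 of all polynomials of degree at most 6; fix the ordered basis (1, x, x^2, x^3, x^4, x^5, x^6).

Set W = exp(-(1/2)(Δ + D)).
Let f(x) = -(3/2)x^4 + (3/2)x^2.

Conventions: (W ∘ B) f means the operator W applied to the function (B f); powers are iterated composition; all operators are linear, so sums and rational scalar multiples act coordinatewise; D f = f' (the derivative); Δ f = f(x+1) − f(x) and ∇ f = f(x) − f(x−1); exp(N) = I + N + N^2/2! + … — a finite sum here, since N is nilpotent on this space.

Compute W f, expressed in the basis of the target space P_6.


order-1 term: 6x^3 + (9/2)x^2
order-2 term: -9x^2 - 9x - 21/8
order-3 term: 6x + 9/2
order-4 term: -3/2
the series for exp(-(1/2)(Δ + D)) f terminates at order 4
exp(-(1/2)(Δ + D)) f = -(3/2)x^4 + 6x^3 - 3x^2 - 3x + 3/8

the result is g(x) = -(3/2)x^4 + 6x^3 - 3x^2 - 3x + 3/8


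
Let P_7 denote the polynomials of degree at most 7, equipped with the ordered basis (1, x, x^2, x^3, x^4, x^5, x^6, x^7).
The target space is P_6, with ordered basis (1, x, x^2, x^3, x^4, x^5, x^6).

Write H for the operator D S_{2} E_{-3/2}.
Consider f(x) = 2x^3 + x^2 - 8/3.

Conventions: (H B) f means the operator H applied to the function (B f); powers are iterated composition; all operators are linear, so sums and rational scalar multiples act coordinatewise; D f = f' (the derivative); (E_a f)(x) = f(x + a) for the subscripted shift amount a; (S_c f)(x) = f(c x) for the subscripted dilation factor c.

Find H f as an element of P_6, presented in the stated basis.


E_{-3/2} f = 2x^3 - 8x^2 + (21/2)x - 43/6
S_{2} E_{-3/2} f = 16x^3 - 32x^2 + 21x - 43/6
D S_{2} E_{-3/2} f = 48x^2 - 64x + 21

the result is g(x) = 48x^2 - 64x + 21


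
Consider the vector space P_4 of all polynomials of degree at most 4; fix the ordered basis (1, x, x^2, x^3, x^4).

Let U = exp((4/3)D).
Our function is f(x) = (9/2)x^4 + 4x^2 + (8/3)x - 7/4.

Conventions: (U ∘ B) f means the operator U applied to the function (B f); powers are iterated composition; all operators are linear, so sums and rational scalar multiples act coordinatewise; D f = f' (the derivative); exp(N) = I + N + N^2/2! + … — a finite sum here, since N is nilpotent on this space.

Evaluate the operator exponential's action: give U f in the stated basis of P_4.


g(x) = (9/2)x^4 + 24x^3 + 52x^2 + 56x + 833/36

order-1 term: 24x^3 + (32/3)x + 32/9
order-2 term: 48x^2 + 64/9
order-3 term: (128/3)x
order-4 term: 128/9
the series for exp((4/3)D) f terminates at order 4
exp((4/3)D) f = (9/2)x^4 + 24x^3 + 52x^2 + 56x + 833/36


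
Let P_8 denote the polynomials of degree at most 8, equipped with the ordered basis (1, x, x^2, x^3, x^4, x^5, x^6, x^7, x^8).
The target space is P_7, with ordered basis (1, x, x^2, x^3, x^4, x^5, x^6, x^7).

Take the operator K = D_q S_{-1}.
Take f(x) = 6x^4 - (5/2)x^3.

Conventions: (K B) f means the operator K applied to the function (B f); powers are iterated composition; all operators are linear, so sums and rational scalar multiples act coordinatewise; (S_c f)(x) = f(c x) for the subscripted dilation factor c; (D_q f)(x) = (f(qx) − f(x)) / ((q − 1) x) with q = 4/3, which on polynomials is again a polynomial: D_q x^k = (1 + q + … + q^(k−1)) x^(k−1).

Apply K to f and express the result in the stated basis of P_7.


S_{-1} f = 6x^4 + (5/2)x^3
D_q S_{-1} f = (350/9)x^3 + (185/18)x^2

the image equals g(x) = (350/9)x^3 + (185/18)x^2


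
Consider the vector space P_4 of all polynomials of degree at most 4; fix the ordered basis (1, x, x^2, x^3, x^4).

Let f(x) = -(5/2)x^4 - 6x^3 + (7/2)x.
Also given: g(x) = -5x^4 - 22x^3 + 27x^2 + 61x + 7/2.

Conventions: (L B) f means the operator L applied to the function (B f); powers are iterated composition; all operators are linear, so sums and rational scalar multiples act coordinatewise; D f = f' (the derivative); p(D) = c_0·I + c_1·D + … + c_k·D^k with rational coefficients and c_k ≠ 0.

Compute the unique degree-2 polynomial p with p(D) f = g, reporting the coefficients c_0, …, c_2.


D^0 f = -(5/2)x^4 - 6x^3 + (7/2)x
D^1 f = -10x^3 - 18x^2 + 7/2
D^2 f = -30x^2 - 36x
matching coefficients of g against c_0 f + c_1 Df + … from the top degree down determines the c_i
solution: c_0 = 2, c_1 = 1, c_2 = -3/2

c_0 = 2, c_1 = 1, c_2 = -3/2


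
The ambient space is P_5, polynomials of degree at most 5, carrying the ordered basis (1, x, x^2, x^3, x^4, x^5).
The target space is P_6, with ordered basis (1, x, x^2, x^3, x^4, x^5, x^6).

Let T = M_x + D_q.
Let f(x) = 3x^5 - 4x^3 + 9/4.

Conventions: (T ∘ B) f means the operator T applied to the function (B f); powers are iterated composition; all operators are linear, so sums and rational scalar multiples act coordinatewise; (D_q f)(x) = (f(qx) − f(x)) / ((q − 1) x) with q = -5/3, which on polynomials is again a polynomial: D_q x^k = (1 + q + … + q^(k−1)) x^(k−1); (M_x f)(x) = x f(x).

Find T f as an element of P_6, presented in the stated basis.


M_x f = 3x^6 - 4x^4 + (9/4)x
D_q f = (421/27)x^4 - (76/9)x^2
(M_x + D_q) f = 3x^6 + (313/27)x^4 - (76/9)x^2 + (9/4)x

g(x) = 3x^6 + (313/27)x^4 - (76/9)x^2 + (9/4)x


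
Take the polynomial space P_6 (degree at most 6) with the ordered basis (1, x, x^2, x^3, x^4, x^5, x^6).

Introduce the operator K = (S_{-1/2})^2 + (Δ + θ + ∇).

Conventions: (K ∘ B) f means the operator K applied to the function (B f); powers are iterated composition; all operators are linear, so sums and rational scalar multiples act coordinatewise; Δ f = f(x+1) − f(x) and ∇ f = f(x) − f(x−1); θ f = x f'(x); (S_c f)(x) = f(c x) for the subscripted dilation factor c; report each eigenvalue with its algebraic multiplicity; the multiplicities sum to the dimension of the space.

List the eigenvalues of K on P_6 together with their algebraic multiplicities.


λ = 1 (multiplicity 1), λ = 5/4 (multiplicity 1), λ = 33/16 (multiplicity 1), λ = 193/64 (multiplicity 1), λ = 1025/256 (multiplicity 1), λ = 5121/1024 (multiplicity 1), λ = 24577/4096 (multiplicity 1)

image of 1: 1
image of x: (5/4)x + 2
image of x^2: (33/16)x^2 + 4x
image of x^3: (193/64)x^3 + 6x^2 + 2
image of x^4: (1025/256)x^4 + 8x^3 + 8x
image of x^5: (5121/1024)x^5 + 10x^4 + 20x^2 + 2
image of x^6: (24577/4096)x^6 + 12x^5 + 40x^3 + 12x
the matrix is upper triangular; its diagonal is (1, 5/4, 33/16, 193/64, 1025/256, 5121/1024, 24577/4096)
for a triangular matrix the eigenvalues are the diagonal entries, with algebraic multiplicity their repetition count


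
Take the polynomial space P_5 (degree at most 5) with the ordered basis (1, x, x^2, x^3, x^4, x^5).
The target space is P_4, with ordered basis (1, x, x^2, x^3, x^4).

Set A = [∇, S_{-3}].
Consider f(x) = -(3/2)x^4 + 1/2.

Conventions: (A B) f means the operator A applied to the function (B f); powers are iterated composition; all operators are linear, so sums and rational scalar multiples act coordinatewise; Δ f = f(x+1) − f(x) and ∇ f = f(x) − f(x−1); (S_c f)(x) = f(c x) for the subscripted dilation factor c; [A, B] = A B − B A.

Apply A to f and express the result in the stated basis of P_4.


S_{-3} f = -(243/2)x^4 + 1/2
∇ S_{-3} f = -486x^3 + 729x^2 - 486x + 243/2
∇ f = -6x^3 + 9x^2 - 6x + 3/2
S_{-3} ∇ f = 162x^3 + 81x^2 + 18x + 3/2
[∇, S_{-3}] f = -648x^3 + 648x^2 - 504x + 120

g(x) = -648x^3 + 648x^2 - 504x + 120


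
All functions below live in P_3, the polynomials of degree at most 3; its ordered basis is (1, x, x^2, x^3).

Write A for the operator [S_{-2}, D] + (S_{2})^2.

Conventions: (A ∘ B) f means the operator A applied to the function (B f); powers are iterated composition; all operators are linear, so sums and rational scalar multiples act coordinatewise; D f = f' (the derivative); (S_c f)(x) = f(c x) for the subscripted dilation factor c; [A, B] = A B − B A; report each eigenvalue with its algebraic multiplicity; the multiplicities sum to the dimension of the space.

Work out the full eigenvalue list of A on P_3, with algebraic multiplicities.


λ = 1 (multiplicity 1), λ = 4 (multiplicity 1), λ = 16 (multiplicity 1), λ = 64 (multiplicity 1)

image of 1: 1
image of x: 4x + 3
image of x^2: 16x^2 - 12x
image of x^3: 64x^3 + 36x^2
the matrix is upper triangular; its diagonal is (1, 4, 16, 64)
for a triangular matrix the eigenvalues are the diagonal entries, with algebraic multiplicity their repetition count


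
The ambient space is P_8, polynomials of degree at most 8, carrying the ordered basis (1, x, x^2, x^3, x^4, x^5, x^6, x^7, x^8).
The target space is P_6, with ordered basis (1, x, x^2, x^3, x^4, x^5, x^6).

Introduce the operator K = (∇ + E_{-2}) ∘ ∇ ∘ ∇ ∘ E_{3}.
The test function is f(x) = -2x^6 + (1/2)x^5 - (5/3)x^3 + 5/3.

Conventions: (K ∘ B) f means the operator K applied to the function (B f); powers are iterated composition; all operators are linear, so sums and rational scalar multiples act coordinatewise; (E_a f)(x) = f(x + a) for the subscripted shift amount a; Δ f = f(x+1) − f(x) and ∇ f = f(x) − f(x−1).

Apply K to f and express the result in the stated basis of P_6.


the image equals g(x) = -60x^4 - 230x^3 - 1110x^2 - 1715x - 1019

E_{3} f = -2x^6 - (71/2)x^5 - (525/2)x^4 - (3110/3)x^3 - 2310x^2 - (5517/2)x - 8279/6
∇ E_{3} f = -12x^5 - (295/2)x^4 - 735x^3 - 1860x^2 - (4789/2)x - 7537/6
∇ (∇ ∘ E_{3}) f = -60x^4 - 470x^3 - 1440x^2 - 2045x - 1134
∇ ∇ (∇ ∘ E_{3}) f = -240x^3 - 1050x^2 - 1710x - 1015
E_{-2} ∇ (∇ ∘ E_{3}) f = -60x^4 + 10x^3 - 60x^2 - 5x - 4
(∇ + E_{-2}) ∇ (∇ ∘ E_{3}) f = -60x^4 - 230x^3 - 1110x^2 - 1715x - 1019


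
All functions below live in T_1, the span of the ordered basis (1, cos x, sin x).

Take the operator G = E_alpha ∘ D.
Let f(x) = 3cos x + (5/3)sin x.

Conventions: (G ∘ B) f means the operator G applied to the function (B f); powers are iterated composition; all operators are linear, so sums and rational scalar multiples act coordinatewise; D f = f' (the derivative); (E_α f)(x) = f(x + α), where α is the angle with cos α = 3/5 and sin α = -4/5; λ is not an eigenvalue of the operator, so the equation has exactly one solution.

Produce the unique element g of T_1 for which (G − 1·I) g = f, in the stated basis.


the result is g(x) = -4cos x + (11/3)sin x

write g with unknown coordinates in the stated basis and equate coefficients in (G − 1·I) g = f
solving from the highest basis element down gives g = -4cos x + (11/3)sin x
check: G g = -cos x + (16/3)sin x
so G g − 1·g = 3cos x + (5/3)sin x = f ✓


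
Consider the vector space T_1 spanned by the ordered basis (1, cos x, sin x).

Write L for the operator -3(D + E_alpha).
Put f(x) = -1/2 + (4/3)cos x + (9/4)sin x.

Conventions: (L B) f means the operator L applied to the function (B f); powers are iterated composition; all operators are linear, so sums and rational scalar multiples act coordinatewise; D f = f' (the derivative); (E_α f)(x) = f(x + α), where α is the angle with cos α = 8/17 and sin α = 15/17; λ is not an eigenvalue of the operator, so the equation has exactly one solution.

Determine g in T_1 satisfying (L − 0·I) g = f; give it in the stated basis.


the image equals g(x) = 1/6 + (23/72)cos x - (91/288)sin x

write g with unknown coordinates in the stated basis and equate coefficients in (L − 0·I) g = f
solving from the highest basis element down gives g = 1/6 + (23/72)cos x - (91/288)sin x
check: L g = -1/2 + (4/3)cos x + (9/4)sin x
so L g − 0·g = -1/2 + (4/3)cos x + (9/4)sin x = f ✓


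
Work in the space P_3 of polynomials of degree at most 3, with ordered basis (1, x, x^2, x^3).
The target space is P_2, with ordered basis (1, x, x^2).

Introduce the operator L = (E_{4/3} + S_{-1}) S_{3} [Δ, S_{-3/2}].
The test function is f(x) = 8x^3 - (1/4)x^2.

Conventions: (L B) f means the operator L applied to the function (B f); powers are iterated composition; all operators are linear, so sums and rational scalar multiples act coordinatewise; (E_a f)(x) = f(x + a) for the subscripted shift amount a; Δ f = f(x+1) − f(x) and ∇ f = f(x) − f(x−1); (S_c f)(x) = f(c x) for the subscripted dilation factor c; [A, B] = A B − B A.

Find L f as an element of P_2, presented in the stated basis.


S_{-3/2} f = -27x^3 - (9/16)x^2
Δ S_{-3/2} f = -81x^2 - (657/8)x - 441/16
Δ f = 24x^2 + (47/2)x + 31/4
S_{-3/2} Δ f = 54x^2 - (141/4)x + 31/4
[Δ, S_{-3/2}] f = -135x^2 - (375/8)x - 565/16
S_{3} [Δ, S_{-3/2}] f = -1215x^2 - (1125/8)x - 565/16
E_{4/3} S_{3} [Δ, S_{-3/2}] f = -1215x^2 - (27045/8)x - 38125/16
S_{-1} S_{3} [Δ, S_{-3/2}] f = -1215x^2 + (1125/8)x - 565/16
(E_{4/3} + S_{-1}) S_{3} [Δ, S_{-3/2}] f = -2430x^2 - 3240x - 19345/8

the image equals g(x) = -2430x^2 - 3240x - 19345/8
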